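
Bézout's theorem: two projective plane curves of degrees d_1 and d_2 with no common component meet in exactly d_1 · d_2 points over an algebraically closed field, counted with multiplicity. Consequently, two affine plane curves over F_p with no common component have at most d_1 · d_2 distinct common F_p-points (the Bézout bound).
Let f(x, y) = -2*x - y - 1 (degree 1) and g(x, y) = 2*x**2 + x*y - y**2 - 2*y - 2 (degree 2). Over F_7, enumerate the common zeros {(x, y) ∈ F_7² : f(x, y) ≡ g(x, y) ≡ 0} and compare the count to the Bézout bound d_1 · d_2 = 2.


Common zeros: ∅; count = 0; Bézout bound = 2.

deg(f) = 1, deg(g) = 2, so Bézout bound = 2.
Scan x ∈ F_7. For each x, list the y ∈ F_7 with f(x, y) ≡ 0 and those with g(x, y) ≡ 0 (mod 7); the common zeros in that column are the intersection.
  x = 0: f ≡ 0 at y ∈ {6}; g ≡ 0 at y ∈ ∅; common: ∅.
  x = 1: f ≡ 0 at y ∈ {4}; g ≡ 0 at y ∈ {0, 6}; common: ∅.
  x = 2: f ≡ 0 at y ∈ {2}; g ≡ 0 at y ∈ ∅; common: ∅.
  x = 3: f ≡ 0 at y ∈ {0}; g ≡ 0 at y ∈ {2, 6}; common: ∅.
  x = 4: f ≡ 0 at y ∈ {5}; g ≡ 0 at y ∈ ∅; common: ∅.
  x = 5: f ≡ 0 at y ∈ {3}; g ≡ 0 at y ∈ ∅; common: ∅.
  x = 6: f ≡ 0 at y ∈ {1}; g ≡ 0 at y ∈ {0, 4}; common: ∅.
Collecting: common zeros = ∅, so the count is 0.
Comparison with the Bézout bound: 0 ≤ 2 = deg(f)·deg(g), as expected for curves with no common component (the affine F_7-count falls short of the bound because intersections may lie at infinity, over extension fields, or carry multiplicity).


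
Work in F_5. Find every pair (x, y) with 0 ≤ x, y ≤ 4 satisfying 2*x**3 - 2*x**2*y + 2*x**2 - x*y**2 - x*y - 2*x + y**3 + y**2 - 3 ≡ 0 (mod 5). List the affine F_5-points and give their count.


Affine F_5-points: {(2, 3), (2, 4)}; count = 2.

For each of the 25 pairs (x, y) ∈ F_5², evaluate f(x, y) mod 5. Record the zeros.
  x = 0: [0↦2, 1↦4, 2↦4, 3↦3, 4↦2]  zeros at y ∈ ∅
  x = 1: [0↦4, 1↦2, 2↦1, 3↦2, 4↦1]  zeros at y ∈ ∅
  x = 2: [0↦2, 1↦2, 2↦1, 3↦0, 4↦0]  zeros at y ∈ {3, 4}
  x = 3: [0↦3, 1↦1, 2↦1, 3↦4, 4↦1]  zeros at y ∈ ∅
  x = 4: [0↦4, 1↦1, 2↦3, 3↦1, 4↦1]  zeros at y ∈ ∅
Collecting zeros: affine points = {(2, 3), (2, 4)}.
Total count |C(F_5)_aff| = 2.


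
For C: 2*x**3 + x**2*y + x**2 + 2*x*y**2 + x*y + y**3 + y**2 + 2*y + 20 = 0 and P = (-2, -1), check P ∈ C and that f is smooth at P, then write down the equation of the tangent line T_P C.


Tangent line at P: 25*x + 13*y + 63 = 0.

Step 1: f(-2, -1) = 0, so P lies on C.
Step 2: partial derivatives
  f_x(x, y) = 6*x**2 + 2*x*y + 2*x + 2*y**2 + y, f_y(x, y) = x**2 + 4*x*y + x + 3*y**2 + 2*y + 2.
  f_x(P) = 25, f_y(P) = 13 (gradient nonzero, so P is smooth).
Step 3: tangent line at P: 25·(x − -2) + 13·(y − -1) = 0.
Expanding: 25*x + 13*y + 63 = 0.


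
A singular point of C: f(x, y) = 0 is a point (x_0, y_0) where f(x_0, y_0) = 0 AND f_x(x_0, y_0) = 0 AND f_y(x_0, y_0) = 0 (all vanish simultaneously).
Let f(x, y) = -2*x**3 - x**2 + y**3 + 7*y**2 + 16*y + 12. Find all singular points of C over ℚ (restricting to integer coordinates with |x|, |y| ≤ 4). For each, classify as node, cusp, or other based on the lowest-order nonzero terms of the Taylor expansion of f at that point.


Singular points: {(0, -2)}; classification: node.

Compute partial derivatives:
  f_x = -6*x**2 - 2*x.
  f_y = 3*y**2 + 14*y + 16.
Scan x_0 ∈ {−4, ..., 4}. For each x_0, f_y(x_0, y) is a polynomial in y; find its integer roots y ∈ {−4, ..., 4}, then test f_x and f at those candidates.
  x = -4: f_y(-4, y) = 3*y**2 + 14*y + 16; vanishes at y ∈ {-2}. (-4, -2): f_x = -88 ≠ 0.
  x = -3: f_y(-3, y) = 3*y**2 + 14*y + 16; vanishes at y ∈ {-2}. (-3, -2): f_x = -48 ≠ 0.
  x = -2: f_y(-2, y) = 3*y**2 + 14*y + 16; vanishes at y ∈ {-2}. (-2, -2): f_x = -20 ≠ 0.
  x = -1: f_y(-1, y) = 3*y**2 + 14*y + 16; vanishes at y ∈ {-2}. (-1, -2): f_x = -4 ≠ 0.
  x = 0: f_y(0, y) = 3*y**2 + 14*y + 16; vanishes at y ∈ {-2}. (0, -2): f_x = 0, f = 0 — SINGULAR.
  x = 1: f_y(1, y) = 3*y**2 + 14*y + 16; vanishes at y ∈ {-2}. (1, -2): f_x = -8 ≠ 0.
  x = 2: f_y(2, y) = 3*y**2 + 14*y + 16; vanishes at y ∈ {-2}. (2, -2): f_x = -28 ≠ 0.
  x = 3: f_y(3, y) = 3*y**2 + 14*y + 16; vanishes at y ∈ {-2}. (3, -2): f_x = -60 ≠ 0.
  x = 4: f_y(4, y) = 3*y**2 + 14*y + 16; vanishes at y ∈ {-2}. (4, -2): f_x = -104 ≠ 0.
Only singular point on the grid: (0, -2).
Classify: substitute x = 0 + u, y = -2 + v and expand: f = -2*u**3 - u**2 + v**3 + v**2.
No constant or linear terms (consistent with a singular point). Quadratic part: -u**2 + v**2. Cubic part: -2*u**3 + v**3.
The quadratic part v**2 - u**2 = (v − u)(v + u) splits into two distinct linear factors, so there are two distinct tangent lines y − -2 = ±(x − 0) — this is a node (ordinary double point).
Classification: node.


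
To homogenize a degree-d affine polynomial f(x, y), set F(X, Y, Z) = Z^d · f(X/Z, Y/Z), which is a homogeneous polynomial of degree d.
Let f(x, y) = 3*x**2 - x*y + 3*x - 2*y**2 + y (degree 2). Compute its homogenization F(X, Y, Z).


F(X, Y, Z) = 3*X**2 - X*Y + 3*X*Z - 2*Y**2 + Y*Z

deg(f) = 2.
Substitute x = X/Z, y = Y/Z into f, then multiply by Z^2.
  monomial 3·x^2·y^0 ↦ 3·X^2·Y^0·Z^0.
  monomial -1·x^1·y^1 ↦ -1·X^1·Y^1·Z^0.
  monomial 3·x^1·y^0 ↦ 3·X^1·Y^0·Z^1.
  monomial -2·x^0·y^2 ↦ -2·X^0·Y^2·Z^0.
  monomial 1·x^0·y^1 ↦ 1·X^0·Y^1·Z^1.
Collecting: F(X, Y, Z) = 3*X**2 - X*Y + 3*X*Z - 2*Y**2 + Y*Z.


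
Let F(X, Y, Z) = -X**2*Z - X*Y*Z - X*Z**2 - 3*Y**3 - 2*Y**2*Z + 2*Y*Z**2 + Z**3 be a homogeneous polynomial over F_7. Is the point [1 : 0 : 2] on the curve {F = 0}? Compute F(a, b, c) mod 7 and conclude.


F(1,0,2) ≡ 2 (mod 7); P is NOT on the curve.

Evaluate F(1, 0, 2) term-by-term (mod 7).
  -X**2*Z ↦ -1·1·1·2 = -2
  -X*Y*Z ↦ -1·1·0·2 = 0
  -X*Z**2 ↦ -1·1·1·4 = -4
  -3*Y**3 ↦ -3·1·0·1 = 0
  -2*Y**2*Z ↦ -2·1·0·2 = 0
  2*Y*Z**2 ↦ 2·1·0·4 = 0
  Z**3 ↦ 1·1·1·8 = 8
Sum: F(1, 0, 2) = (-2) + (0) + (-4) + (0) + (0) + (0) + (8) = 2.
Reducing mod 7: 2 ≡ 2 (mod 7).
Since F(a, b, c) ≡ 2 ≠ 0 (mod 7), P does NOT lie on the curve.


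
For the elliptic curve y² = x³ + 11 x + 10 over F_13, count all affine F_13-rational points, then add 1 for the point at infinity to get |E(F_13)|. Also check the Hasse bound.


Affine points = {(0, 6), (0, 7), (1, 3), (1, 10), (2, 1), (2, 12), (4, 1), (4, 12), (7, 1), (7, 12), (8, 5), (8, 8)}; affine count = 12; |E(F_13)| = 13.

Discriminant check: Δ ∝ 4a³ + 27b² = 4·11³ + 27·10² = 4·1331 + 27·100 ≡ 3 (mod 13). Nonzero ⇒ E is nonsingular.
For each x ∈ F_13, compute rhs = x³ + 11·x + 10 mod 13, then count y ∈ F_13 with y² ≡ rhs.
  x = 0: rhs = 10, matching y values: 6, 7 (2 points).
  x = 1: rhs = 9, matching y values: 3, 10 (2 points).
  x = 2: rhs = 1, matching y values: 1, 12 (2 points).
  x = 3: rhs = 5, matching y values: none (0 points).
  x = 4: rhs = 1, matching y values: 1, 12 (2 points).
  x = 5: rhs = 8, matching y values: none (0 points).
  x = 6: rhs = 6, matching y values: none (0 points).
  x = 7: rhs = 1, matching y values: 1, 12 (2 points).
  x = 8: rhs = 12, matching y values: 5, 8 (2 points).
  x = 9: rhs = 6, matching y values: none (0 points).
  x = 10: rhs = 2, matching y values: none (0 points).
  x = 11: rhs = 6, matching y values: none (0 points).
  x = 12: rhs = 11, matching y values: none (0 points).
Total affine count: 12.
Full point count |E(F_13)| = 12 + 1 = 13.
Hasse bound: |13 − (13+1)| = |-1| = 1 ≤ 2√13 ≈ 7.2111 ✓.


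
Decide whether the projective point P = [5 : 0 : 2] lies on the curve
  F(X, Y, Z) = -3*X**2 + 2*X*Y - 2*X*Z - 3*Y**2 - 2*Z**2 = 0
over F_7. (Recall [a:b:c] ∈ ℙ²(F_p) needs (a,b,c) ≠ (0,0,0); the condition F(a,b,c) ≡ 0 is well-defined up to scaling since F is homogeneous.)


F(5,0,2) ≡ 2 (mod 7); P is NOT on the curve.

Evaluate F(5, 0, 2) term-by-term (mod 7).
  -3*X**2 ↦ -3·25·1·1 = -75
  2*X*Y ↦ 2·5·0·1 = 0
  -2*X*Z ↦ -2·5·1·2 = -20
  -3*Y**2 ↦ -3·1·0·1 = 0
  -2*Z**2 ↦ -2·1·1·4 = -8
Sum: F(5, 0, 2) = (-75) + (0) + (-20) + (0) + (-8) = -103.
Reducing mod 7: -103 ≡ 2 (mod 7).
Since F(a, b, c) ≡ 2 ≠ 0 (mod 7), P does NOT lie on the curve.


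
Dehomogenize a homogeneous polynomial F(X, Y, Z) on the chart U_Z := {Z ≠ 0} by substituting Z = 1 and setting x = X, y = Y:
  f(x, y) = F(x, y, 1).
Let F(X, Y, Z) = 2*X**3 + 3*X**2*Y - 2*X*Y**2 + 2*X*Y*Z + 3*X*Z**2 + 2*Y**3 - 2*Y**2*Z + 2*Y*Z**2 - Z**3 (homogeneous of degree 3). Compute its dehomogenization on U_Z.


f(x, y) = 2*x**3 + 3*x**2*y - 2*x*y**2 + 2*x*y + 3*x + 2*y**3 - 2*y**2 + 2*y - 1

On U_Z we set Z = 1. Each monomial c·X^i·Y^j·Z^k in F becomes c·x^i·y^j·1^k = c·x^i·y^j.
Substituting Z = 1: F(X, Y, 1) = 2*x**3 + 3*x**2*y - 2*x*y**2 + 2*x*y + 3*x + 2*y**3 - 2*y**2 + 2*y - 1.
Note: deg(f) ≤ deg(F) = 3; strict inequality happens when F is divisible by Z (lost terms).


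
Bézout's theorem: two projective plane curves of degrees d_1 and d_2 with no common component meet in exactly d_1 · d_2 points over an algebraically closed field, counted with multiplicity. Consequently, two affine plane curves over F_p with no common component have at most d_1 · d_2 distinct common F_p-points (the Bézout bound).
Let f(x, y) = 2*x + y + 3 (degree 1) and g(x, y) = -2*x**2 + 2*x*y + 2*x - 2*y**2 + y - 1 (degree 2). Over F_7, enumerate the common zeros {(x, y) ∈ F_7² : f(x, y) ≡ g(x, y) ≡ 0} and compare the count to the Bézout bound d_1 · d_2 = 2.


Common zeros: {(3, 5)}; count = 1; Bézout bound = 2.

deg(f) = 1, deg(g) = 2, so Bézout bound = 2.
Scan x ∈ F_7. For each x, list the y ∈ F_7 with f(x, y) ≡ 0 and those with g(x, y) ≡ 0 (mod 7); the common zeros in that column are the intersection.
  x = 0: f ≡ 0 at y ∈ {4}; g ≡ 0 at y ∈ {2}; common: ∅.
  x = 1: f ≡ 0 at y ∈ {2}; g ≡ 0 at y ∈ {1, 4}; common: ∅.
  x = 2: f ≡ 0 at y ∈ {0}; g ≡ 0 at y ∈ ∅; common: ∅.
  x = 3: f ≡ 0 at y ∈ {5}; g ≡ 0 at y ∈ {2, 5}; common: {5}.
  x = 4: f ≡ 0 at y ∈ {3}; g ≡ 0 at y ∈ {4}; common: ∅.
  x = 5: f ≡ 0 at y ∈ {1}; g ≡ 0 at y ∈ ∅; common: ∅.
  x = 6: f ≡ 0 at y ∈ {6}; g ≡ 0 at y ∈ ∅; common: ∅.
Collecting: common zeros = {(3, 5)}, so the count is 1.
Comparison with the Bézout bound: 1 ≤ 2 = deg(f)·deg(g), as expected for curves with no common component (the affine F_7-count falls short of the bound because intersections may lie at infinity, over extension fields, or carry multiplicity).


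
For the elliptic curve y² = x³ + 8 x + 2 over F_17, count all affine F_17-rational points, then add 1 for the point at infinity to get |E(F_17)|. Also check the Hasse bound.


Affine points = {(0, 6), (0, 11), (2, 3), (2, 14), (3, 6), (3, 11), (4, 8), (4, 9), (8, 0), (9, 2), (9, 15), (13, 5), (13, 12), (14, 6), (14, 11)}; affine count = 15; |E(F_17)| = 16.

Discriminant check: Δ ∝ 4a³ + 27b² = 4·8³ + 27·2² = 4·512 + 27·4 ≡ 14 (mod 17). Nonzero ⇒ E is nonsingular.
For each x ∈ F_17, compute rhs = x³ + 8·x + 2 mod 17, then count y ∈ F_17 with y² ≡ rhs.
  x = 0: rhs = 2, matching y values: 6, 11 (2 points).
  x = 1: rhs = 11, matching y values: none (0 points).
  x = 2: rhs = 9, matching y values: 3, 14 (2 points).
  x = 3: rhs = 2, matching y values: 6, 11 (2 points).
  x = 4: rhs = 13, matching y values: 8, 9 (2 points).
  x = 5: rhs = 14, matching y values: none (0 points).
  x = 6: rhs = 11, matching y values: none (0 points).
  x = 7: rhs = 10, matching y values: none (0 points).
  x = 8: rhs = 0, matching y values: 0 (1 points).
  x = 9: rhs = 4, matching y values: 2, 15 (2 points).
  x = 10: rhs = 11, matching y values: none (0 points).
  x = 11: rhs = 10, matching y values: none (0 points).
  x = 12: rhs = 7, matching y values: none (0 points).
  x = 13: rhs = 8, matching y values: 5, 12 (2 points).
  x = 14: rhs = 2, matching y values: 6, 11 (2 points).
  x = 15: rhs = 12, matching y values: none (0 points).
  x = 16: rhs = 10, matching y values: none (0 points).
Total affine count: 15.
Full point count |E(F_17)| = 15 + 1 = 16.
Hasse bound: |16 − (17+1)| = |-2| = 2 ≤ 2√17 ≈ 8.2462 ✓.


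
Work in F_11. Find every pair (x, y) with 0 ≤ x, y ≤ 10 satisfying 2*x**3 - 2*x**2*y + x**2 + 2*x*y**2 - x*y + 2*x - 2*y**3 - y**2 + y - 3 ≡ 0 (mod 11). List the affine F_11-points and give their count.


Affine F_11-points: {(0, 4), (1, 7), (2, 3), (3, 0), (5, 7), (6, 7), (8, 1), (10, 1)}; count = 8.

For each of the 121 pairs (x, y) ∈ F_11², evaluate f(x, y) mod 11. Record the zeros.
  x = 0: [0↦8, 1↦6, 2↦1, 3↦3, 4↦0, 5↦2, 6↦8, 7↦6, 8↦6, 9↦7, 10↦8]  zeros at y ∈ {4}
  x = 1: [0↦2, 1↦10, 2↦8, 3↦6, 4↦3, 5↦9, 6↦1, 7↦0, 8↦5, 9↦4, 10↦7]  zeros at y ∈ {7}
  x = 2: [0↦10, 1↦2, 2↦10, 3↦0, 4↦4, 5↦10, 6↦6, 7↦2, 8↦8, 9↦1, 10↦2]  zeros at y ∈ {3}
  x = 3: [0↦0, 1↦5, 2↦8, 3↦8, 4↦4, 5↦6, 6↦2, 7↦2, 8↦5, 9↦10, 10↦5]  zeros at y ∈ {0}
  x = 4: [0↦6, 1↦9, 2↦3, 3↦9, 4↦4, 5↦9, 6↦1, 7↦1, 8↦8, 9↦10, 10↦6]  zeros at y ∈ ∅
  x = 5: [0↦7, 1↦4, 2↦7, 3↦4, 4↦5, 5↦9, 6↦4, 7↦0, 8↦7, 9↦2, 10↦6]  zeros at y ∈ {7}
  x = 6: [0↦4, 1↦2, 2↦10, 3↦5, 4↦8, 5↦7, 6↦1, 7↦0, 8↦3, 9↦9, 10↦6]  zeros at y ∈ {7}
  x = 7: [0↦9, 1↦4, 2↦2, 3↦2, 4↦3, 5↦4, 6↦4, 7↦2, 8↦8, 9↦10, 10↦7]  zeros at y ∈ ∅
  x = 8: [0↦1, 1↦0, 2↦6, 3↦7, 4↦2, 5↦1, 6↦3, 7↦7, 8↦1, 9↦6, 10↦10]  zeros at y ∈ {1}
  x = 9: [0↦3, 1↦2, 2↦1, 3↦10, 4↦6, 5↦10, 6↦10, 7↦5, 8↦5, 9↦9, 10↦5]  zeros at y ∈ ∅
  x = 10: [0↦5, 1↦0, 2↦10, 3↦1, 4↦5, 5↦10, 6↦4, 7↦8, 8↦10, 9↦9, 10↦4]  zeros at y ∈ {1}
Collecting zeros: affine points = {(0, 4), (1, 7), (2, 3), (3, 0), (5, 7), (6, 7), (8, 1), (10, 1)}.
Total count |C(F_11)_aff| = 8.


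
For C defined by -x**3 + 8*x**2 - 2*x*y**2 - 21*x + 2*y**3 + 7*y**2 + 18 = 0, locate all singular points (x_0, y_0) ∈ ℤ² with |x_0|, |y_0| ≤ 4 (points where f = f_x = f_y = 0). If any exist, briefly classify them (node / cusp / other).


Singular points: {(3, 0)}; classification: node.

Compute partial derivatives:
  f_x = -3*x**2 + 16*x - 2*y**2 - 21.
  f_y = -4*x*y + 6*y**2 + 14*y.
Scan x_0 ∈ {−4, ..., 4}. For each x_0, f_y(x_0, y) is a polynomial in y; find its integer roots y ∈ {−4, ..., 4}, then test f_x and f at those candidates.
  x = -4: f_y(-4, y) = 6*y**2 + 30*y; vanishes at y ∈ {0}. (-4, 0): f_x = -133 ≠ 0.
  x = -3: f_y(-3, y) = 6*y**2 + 26*y; vanishes at y ∈ {0}. (-3, 0): f_x = -96 ≠ 0.
  x = -2: f_y(-2, y) = 6*y**2 + 22*y; vanishes at y ∈ {0}. (-2, 0): f_x = -65 ≠ 0.
  x = -1: f_y(-1, y) = 6*y**2 + 18*y; vanishes at y ∈ {-3, 0}. (-1, -3): f_x = -58 ≠ 0; (-1, 0): f_x = -40 ≠ 0.
  x = 0: f_y(0, y) = 6*y**2 + 14*y; vanishes at y ∈ {0}. (0, 0): f_x = -21 ≠ 0.
  x = 1: f_y(1, y) = 6*y**2 + 10*y; vanishes at y ∈ {0}. (1, 0): f_x = -8 ≠ 0.
  x = 2: f_y(2, y) = 6*y**2 + 6*y; vanishes at y ∈ {-1, 0}. (2, -1): f_x = -3 ≠ 0; (2, 0): f_x = -1 ≠ 0.
  x = 3: f_y(3, y) = 6*y**2 + 2*y; vanishes at y ∈ {0}. (3, 0): f_x = 0, f = 0 — SINGULAR.
  x = 4: f_y(4, y) = 6*y**2 - 2*y; vanishes at y ∈ {0}. (4, 0): f_x = -5 ≠ 0.
Only singular point on the grid: (3, 0).
Classify: substitute x = 3 + u, y = 0 + v and expand: f = -u**3 - u**2 - 2*u*v**2 + 2*v**3 + v**2.
No constant or linear terms (consistent with a singular point). Quadratic part: -u**2 + v**2. Cubic part: -u**3 - 2*u*v**2 + 2*v**3.
The quadratic part v**2 - u**2 = (v − u)(v + u) splits into two distinct linear factors, so there are two distinct tangent lines y − 0 = ±(x − 3) — this is a node (ordinary double point).
Classification: node.


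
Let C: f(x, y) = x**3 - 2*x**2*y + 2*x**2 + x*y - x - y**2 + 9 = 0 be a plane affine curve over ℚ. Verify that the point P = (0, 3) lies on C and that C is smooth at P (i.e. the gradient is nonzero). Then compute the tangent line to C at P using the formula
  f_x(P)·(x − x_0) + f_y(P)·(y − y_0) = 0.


Tangent line at P: 2*x - 6*y + 18 = 0.

Step 1: f(0, 3) = 0, so P lies on C.
Step 2: partial derivatives
  f_x(x, y) = 3*x**2 - 4*x*y + 4*x + y - 1, f_y(x, y) = -2*x**2 + x - 2*y.
  f_x(P) = 2, f_y(P) = -6 (gradient nonzero, so P is smooth).
Step 3: tangent line at P: 2·(x − 0) + -6·(y − 3) = 0.
Expanding: 2*x - 6*y + 18 = 0.


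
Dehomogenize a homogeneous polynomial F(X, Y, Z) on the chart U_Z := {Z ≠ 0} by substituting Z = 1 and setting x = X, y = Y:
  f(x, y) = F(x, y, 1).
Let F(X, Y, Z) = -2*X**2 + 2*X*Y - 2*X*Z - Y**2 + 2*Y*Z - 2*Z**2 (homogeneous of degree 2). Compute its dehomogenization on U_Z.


f(x, y) = -2*x**2 + 2*x*y - 2*x - y**2 + 2*y - 2

On U_Z we set Z = 1. Each monomial c·X^i·Y^j·Z^k in F becomes c·x^i·y^j·1^k = c·x^i·y^j.
Substituting Z = 1: F(X, Y, 1) = -2*x**2 + 2*x*y - 2*x - y**2 + 2*y - 2.
Note: deg(f) ≤ deg(F) = 2; strict inequality happens when F is divisible by Z (lost terms).


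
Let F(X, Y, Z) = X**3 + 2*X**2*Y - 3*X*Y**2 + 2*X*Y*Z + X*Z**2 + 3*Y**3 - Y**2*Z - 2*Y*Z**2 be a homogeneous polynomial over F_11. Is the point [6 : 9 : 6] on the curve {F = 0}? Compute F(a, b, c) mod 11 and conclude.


F(6,9,6) ≡ 3 (mod 11); P is NOT on the curve.

Evaluate F(6, 9, 6) term-by-term (mod 11).
  X**3 ↦ 1·216·1·1 = 216
  2*X**2*Y ↦ 2·36·9·1 = 648
  -3*X*Y**2 ↦ -3·6·81·1 = -1458
  2*X*Y*Z ↦ 2·6·9·6 = 648
  X*Z**2 ↦ 1·6·1·36 = 216
  3*Y**3 ↦ 3·1·729·1 = 2187
  -Y**2*Z ↦ -1·1·81·6 = -486
  -2*Y*Z**2 ↦ -2·1·9·36 = -648
Sum: F(6, 9, 6) = (216) + (648) + (-1458) + (648) + (216) + (2187) + (-486) + (-648) = 1323.
Reducing mod 11: 1323 ≡ 3 (mod 11).
Since F(a, b, c) ≡ 3 ≠ 0 (mod 11), P does NOT lie on the curve.


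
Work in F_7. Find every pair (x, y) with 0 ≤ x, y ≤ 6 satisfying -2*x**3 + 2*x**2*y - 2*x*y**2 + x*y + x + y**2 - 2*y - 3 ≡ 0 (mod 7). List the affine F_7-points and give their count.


Affine F_7-points: {(0, 3), (0, 6), (2, 6), (3, 3), (3, 5), (4, 6), (6, 1), (6, 4)}; count = 8.

For each of the 49 pairs (x, y) ∈ F_7², evaluate f(x, y) mod 7. Record the zeros.
  x = 0: [0↦4, 1↦3, 2↦4, 3↦0, 4↦5, 5↦5, 6↦0]  zeros at y ∈ {3, 6}
  x = 1: [0↦3, 1↦3, 2↦1, 3↦4, 4↦5, 5↦4, 6↦1]  zeros at y ∈ ∅
  x = 2: [0↦4, 1↦2, 2↦1, 3↦1, 4↦2, 5↦4, 6↦0]  zeros at y ∈ {6}
  x = 3: [0↦2, 1↦2, 2↦6, 3↦0, 4↦5, 5↦0, 6↦6]  zeros at y ∈ {3, 5}
  x = 4: [0↦6, 1↦5, 2↦4, 3↦3, 4↦2, 5↦1, 6↦0]  zeros at y ∈ {6}
  x = 5: [0↦4, 1↦6, 2↦4, 3↦5, 4↦2, 5↦2, 6↦5]  zeros at y ∈ ∅
  x = 6: [0↦5, 1↦0, 2↦1, 3↦1, 4↦0, 5↦5, 6↦2]  zeros at y ∈ {1, 4}
Collecting zeros: affine points = {(0, 3), (0, 6), (2, 6), (3, 3), (3, 5), (4, 6), (6, 1), (6, 4)}.
Total count |C(F_7)_aff| = 8.


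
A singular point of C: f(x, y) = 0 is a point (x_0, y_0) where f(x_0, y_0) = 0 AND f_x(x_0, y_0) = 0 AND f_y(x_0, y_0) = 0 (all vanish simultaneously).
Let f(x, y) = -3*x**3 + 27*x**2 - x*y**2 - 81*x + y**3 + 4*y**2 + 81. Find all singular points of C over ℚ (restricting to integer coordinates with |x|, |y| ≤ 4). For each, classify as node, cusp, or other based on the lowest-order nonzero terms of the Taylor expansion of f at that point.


Singular points: {(3, 0)}; classification: cusp.

Compute partial derivatives:
  f_x = -9*x**2 + 54*x - y**2 - 81.
  f_y = -2*x*y + 3*y**2 + 8*y.
Scan x_0 ∈ {−4, ..., 4}. For each x_0, f_y(x_0, y) is a polynomial in y; find its integer roots y ∈ {−4, ..., 4}, then test f_x and f at those candidates.
  x = -4: f_y(-4, y) = 3*y**2 + 16*y; vanishes at y ∈ {0}. (-4, 0): f_x = -441 ≠ 0.
  x = -3: f_y(-3, y) = 3*y**2 + 14*y; vanishes at y ∈ {0}. (-3, 0): f_x = -324 ≠ 0.
  x = -2: f_y(-2, y) = 3*y**2 + 12*y; vanishes at y ∈ {-4, 0}. (-2, -4): f_x = -241 ≠ 0; (-2, 0): f_x = -225 ≠ 0.
  x = -1: f_y(-1, y) = 3*y**2 + 10*y; vanishes at y ∈ {0}. (-1, 0): f_x = -144 ≠ 0.
  x = 0: f_y(0, y) = 3*y**2 + 8*y; vanishes at y ∈ {0}. (0, 0): f_x = -81 ≠ 0.
  x = 1: f_y(1, y) = 3*y**2 + 6*y; vanishes at y ∈ {-2, 0}. (1, -2): f_x = -40 ≠ 0; (1, 0): f_x = -36 ≠ 0.
  x = 2: f_y(2, y) = 3*y**2 + 4*y; vanishes at y ∈ {0}. (2, 0): f_x = -9 ≠ 0.
  x = 3: f_y(3, y) = 3*y**2 + 2*y; vanishes at y ∈ {0}. (3, 0): f_x = 0, f = 0 — SINGULAR.
  x = 4: f_y(4, y) = 3*y**2; vanishes at y ∈ {0}. (4, 0): f_x = -9 ≠ 0.
Only singular point on the grid: (3, 0).
Classify: substitute x = 3 + u, y = 0 + v and expand: f = -3*u**3 - u*v**2 + v**3 + v**2.
No constant or linear terms (consistent with a singular point). Quadratic part: v**2. Cubic part: -3*u**3 - u*v**2 + v**3.
The quadratic part v**2 is a perfect square, so there is a single (double) tangent line v = 0, i.e. y = 0. Restricting the cubic part to that line (v = 0) leaves -3*u**3 ≠ 0, so f is not divisible by v and the branch is v² ≈ 3*u**3 to lowest order — this is a cusp.
Classification: cusp.


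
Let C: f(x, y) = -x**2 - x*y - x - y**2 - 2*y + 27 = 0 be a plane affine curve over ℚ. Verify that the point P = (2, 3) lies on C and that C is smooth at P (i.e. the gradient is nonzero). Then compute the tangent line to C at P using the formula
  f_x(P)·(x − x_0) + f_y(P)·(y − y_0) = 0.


Tangent line at P: -8*x - 10*y + 46 = 0.

Step 1: f(2, 3) = 0, so P lies on C.
Step 2: partial derivatives
  f_x(x, y) = -2*x - y - 1, f_y(x, y) = -x - 2*y - 2.
  f_x(P) = -8, f_y(P) = -10 (gradient nonzero, so P is smooth).
Step 3: tangent line at P: -8·(x − 2) + -10·(y − 3) = 0.
Expanding: -8*x - 10*y + 46 = 0.


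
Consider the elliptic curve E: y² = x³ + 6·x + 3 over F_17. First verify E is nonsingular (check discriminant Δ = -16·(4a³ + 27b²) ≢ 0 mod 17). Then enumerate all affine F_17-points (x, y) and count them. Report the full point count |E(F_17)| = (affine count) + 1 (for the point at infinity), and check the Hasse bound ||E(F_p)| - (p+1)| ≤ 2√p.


Affine points = {(6, 0), (8, 6), (8, 11), (9, 2), (9, 15), (10, 3), (10, 14), (12, 1), (12, 16), (13, 0), (14, 3), (14, 14), (15, 0), (16, 8), (16, 9)}; affine count = 15; |E(F_17)| = 16.

Discriminant check: Δ ∝ 4a³ + 27b² = 4·6³ + 27·3² = 4·216 + 27·9 ≡ 2 (mod 17). Nonzero ⇒ E is nonsingular.
For each x ∈ F_17, compute rhs = x³ + 6·x + 3 mod 17, then count y ∈ F_17 with y² ≡ rhs.
  x = 0: rhs = 3, matching y values: none (0 points).
  x = 1: rhs = 10, matching y values: none (0 points).
  x = 2: rhs = 6, matching y values: none (0 points).
  x = 3: rhs = 14, matching y values: none (0 points).
  x = 4: rhs = 6, matching y values: none (0 points).
  x = 5: rhs = 5, matching y values: none (0 points).
  x = 6: rhs = 0, matching y values: 0 (1 points).
  x = 7: rhs = 14, matching y values: none (0 points).
  x = 8: rhs = 2, matching y values: 6, 11 (2 points).
  x = 9: rhs = 4, matching y values: 2, 15 (2 points).
  x = 10: rhs = 9, matching y values: 3, 14 (2 points).
  x = 11: rhs = 6, matching y values: none (0 points).
  x = 12: rhs = 1, matching y values: 1, 16 (2 points).
  x = 13: rhs = 0, matching y values: 0 (1 points).
  x = 14: rhs = 9, matching y values: 3, 14 (2 points).
  x = 15: rhs = 0, matching y values: 0 (1 points).
  x = 16: rhs = 13, matching y values: 8, 9 (2 points).
Total affine count: 15.
Full point count |E(F_17)| = 15 + 1 = 16.
Hasse bound: |16 − (17+1)| = |-2| = 2 ≤ 2√17 ≈ 8.2462 ✓.


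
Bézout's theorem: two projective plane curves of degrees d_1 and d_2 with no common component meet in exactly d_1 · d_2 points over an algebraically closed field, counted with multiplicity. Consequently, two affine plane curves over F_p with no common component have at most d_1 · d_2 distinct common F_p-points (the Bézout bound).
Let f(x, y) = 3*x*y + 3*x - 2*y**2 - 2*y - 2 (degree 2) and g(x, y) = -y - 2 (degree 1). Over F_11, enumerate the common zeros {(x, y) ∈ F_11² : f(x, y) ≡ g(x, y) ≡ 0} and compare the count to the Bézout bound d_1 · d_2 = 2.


Common zeros: {(9, 9)}; count = 1; Bézout bound = 2.

deg(f) = 2, deg(g) = 1, so Bézout bound = 2.
Scan x ∈ F_11. For each x, list the y ∈ F_11 with f(x, y) ≡ 0 and those with g(x, y) ≡ 0 (mod 11); the common zeros in that column are the intersection.
  x = 0: f ≡ 0 at y ∈ ∅; g ≡ 0 at y ∈ {9}; common: ∅.
  x = 1: f ≡ 0 at y ∈ {1, 5}; g ≡ 0 at y ∈ {9}; common: ∅.
  x = 2: f ≡ 0 at y ∈ {6, 7}; g ≡ 0 at y ∈ {9}; common: ∅.
  x = 3: f ≡ 0 at y ∈ ∅; g ≡ 0 at y ∈ {9}; common: ∅.
  x = 4: f ≡ 0 at y ∈ {2, 3}; g ≡ 0 at y ∈ {9}; common: ∅.
  x = 5: f ≡ 0 at y ∈ {4, 8}; g ≡ 0 at y ∈ {9}; common: ∅.
  x = 6: f ≡ 0 at y ∈ ∅; g ≡ 0 at y ∈ {9}; common: ∅.
  x = 7: f ≡ 0 at y ∈ ∅; g ≡ 0 at y ∈ {9}; common: ∅.
  x = 8: f ≡ 0 at y ∈ {0}; g ≡ 0 at y ∈ {9}; common: ∅.
  x = 9: f ≡ 0 at y ∈ {9}; g ≡ 0 at y ∈ {9}; common: {9}.
  x = 10: f ≡ 0 at y ∈ ∅; g ≡ 0 at y ∈ {9}; common: ∅.
Collecting: common zeros = {(9, 9)}, so the count is 1.
Comparison with the Bézout bound: 1 ≤ 2 = deg(f)·deg(g), as expected for curves with no common component (the affine F_11-count falls short of the bound because intersections may lie at infinity, over extension fields, or carry multiplicity).


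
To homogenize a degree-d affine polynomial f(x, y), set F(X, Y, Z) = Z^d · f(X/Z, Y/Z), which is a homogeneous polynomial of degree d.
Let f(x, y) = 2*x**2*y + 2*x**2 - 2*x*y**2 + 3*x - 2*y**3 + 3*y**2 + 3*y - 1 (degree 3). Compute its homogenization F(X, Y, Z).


F(X, Y, Z) = 2*X**2*Y + 2*X**2*Z - 2*X*Y**2 + 3*X*Z**2 - 2*Y**3 + 3*Y**2*Z + 3*Y*Z**2 - Z**3

deg(f) = 3.
Substitute x = X/Z, y = Y/Z into f, then multiply by Z^3.
  monomial 2·x^2·y^1 ↦ 2·X^2·Y^1·Z^0.
  monomial 2·x^2·y^0 ↦ 2·X^2·Y^0·Z^1.
  monomial -2·x^1·y^2 ↦ -2·X^1·Y^2·Z^0.
  monomial 3·x^1·y^0 ↦ 3·X^1·Y^0·Z^2.
  monomial -2·x^0·y^3 ↦ -2·X^0·Y^3·Z^0.
  monomial 3·x^0·y^2 ↦ 3·X^0·Y^2·Z^1.
  monomial 3·x^0·y^1 ↦ 3·X^0·Y^1·Z^2.
  monomial -1·x^0·y^0 ↦ -1·X^0·Y^0·Z^3.
Collecting: F(X, Y, Z) = 2*X**2*Y + 2*X**2*Z - 2*X*Y**2 + 3*X*Z**2 - 2*Y**3 + 3*Y**2*Z + 3*Y*Z**2 - Z**3.


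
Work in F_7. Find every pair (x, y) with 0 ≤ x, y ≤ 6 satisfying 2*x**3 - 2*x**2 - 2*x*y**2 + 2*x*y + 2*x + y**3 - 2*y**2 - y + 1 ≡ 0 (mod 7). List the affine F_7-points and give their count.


Affine F_7-points: {(0, 3), (1, 4), (2, 4), (3, 5), (4, 0), (4, 3), (5, 2), (5, 4), (5, 6), (6, 1), (6, 5)}; count = 11.

For each of the 49 pairs (x, y) ∈ F_7², evaluate f(x, y) mod 7. Record the zeros.
  x = 0: [0↦1, 1↦6, 2↦6, 3↦0, 4↦1, 5↦1, 6↦6]  zeros at y ∈ {3}
  x = 1: [0↦3, 1↦1, 2↦4, 3↦4, 4↦0, 5↦5, 6↦4]  zeros at y ∈ {4}
  x = 2: [0↦6, 1↦4, 2↦3, 3↦2, 4↦0, 5↦3, 6↦3]  zeros at y ∈ {4}
  x = 3: [0↦1, 1↦6, 2↦1, 3↦6, 4↦6, 5↦0, 6↦1]  zeros at y ∈ {5}
  x = 4: [0↦0, 1↦5, 2↦3, 3↦0, 4↦2, 5↦1, 6↦3]  zeros at y ∈ {0, 3}
  x = 5: [0↦1, 1↦6, 2↦0, 3↦3, 4↦0, 5↦4, 6↦0]  zeros at y ∈ {2, 4, 6}
  x = 6: [0↦2, 1↦0, 2↦4, 3↦6, 4↦5, 5↦0, 6↦4]  zeros at y ∈ {1, 5}
Collecting zeros: affine points = {(0, 3), (1, 4), (2, 4), (3, 5), (4, 0), (4, 3), (5, 2), (5, 4), (5, 6), (6, 1), (6, 5)}.
Total count |C(F_7)_aff| = 11.


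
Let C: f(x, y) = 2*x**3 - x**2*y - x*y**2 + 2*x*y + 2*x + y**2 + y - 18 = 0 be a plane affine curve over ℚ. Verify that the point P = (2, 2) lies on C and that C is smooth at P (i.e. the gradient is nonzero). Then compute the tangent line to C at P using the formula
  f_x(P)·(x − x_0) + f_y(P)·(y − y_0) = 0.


Tangent line at P: 18*x - 3*y - 30 = 0.

Step 1: f(2, 2) = 0, so P lies on C.
Step 2: partial derivatives
  f_x(x, y) = 6*x**2 - 2*x*y - y**2 + 2*y + 2, f_y(x, y) = -x**2 - 2*x*y + 2*x + 2*y + 1.
  f_x(P) = 18, f_y(P) = -3 (gradient nonzero, so P is smooth).
Step 3: tangent line at P: 18·(x − 2) + -3·(y − 2) = 0.
Expanding: 18*x - 3*y - 30 = 0.


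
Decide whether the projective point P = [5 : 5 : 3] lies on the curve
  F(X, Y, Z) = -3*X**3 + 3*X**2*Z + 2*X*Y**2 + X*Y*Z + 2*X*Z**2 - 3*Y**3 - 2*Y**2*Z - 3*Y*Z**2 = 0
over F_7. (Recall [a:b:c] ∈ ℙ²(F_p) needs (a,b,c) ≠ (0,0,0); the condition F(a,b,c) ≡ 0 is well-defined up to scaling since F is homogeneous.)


F(5,5,3) ≡ 4 (mod 7); P is NOT on the curve.

Evaluate F(5, 5, 3) term-by-term (mod 7).
  -3*X**3 ↦ -3·125·1·1 = -375
  3*X**2*Z ↦ 3·25·1·3 = 225
  2*X*Y**2 ↦ 2·5·25·1 = 250
  X*Y*Z ↦ 1·5·5·3 = 75
  2*X*Z**2 ↦ 2·5·1·9 = 90
  -3*Y**3 ↦ -3·1·125·1 = -375
  -2*Y**2*Z ↦ -2·1·25·3 = -150
  -3*Y*Z**2 ↦ -3·1·5·9 = -135
Sum: F(5, 5, 3) = (-375) + (225) + (250) + (75) + (90) + (-375) + (-150) + (-135) = -395.
Reducing mod 7: -395 ≡ 4 (mod 7).
Since F(a, b, c) ≡ 4 ≠ 0 (mod 7), P does NOT lie on the curve.


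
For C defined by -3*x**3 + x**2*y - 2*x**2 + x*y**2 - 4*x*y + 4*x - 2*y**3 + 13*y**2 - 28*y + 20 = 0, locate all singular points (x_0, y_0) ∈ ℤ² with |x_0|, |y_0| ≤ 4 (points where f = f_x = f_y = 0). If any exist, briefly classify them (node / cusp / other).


Singular points: {(0, 2)}; classification: cusp.

Compute partial derivatives:
  f_x = -9*x**2 + 2*x*y - 4*x + y**2 - 4*y + 4.
  f_y = x**2 + 2*x*y - 4*x - 6*y**2 + 26*y - 28.
Scan x_0 ∈ {−4, ..., 4}. For each x_0, f_y(x_0, y) is a polynomial in y; find its integer roots y ∈ {−4, ..., 4}, then test f_x and f at those candidates.
  x = -4: f_y(-4, y) = -6*y**2 + 18*y + 4; no integer root y with |y| ≤ 4.
  x = -3: f_y(-3, y) = -6*y**2 + 20*y - 7; no integer root y with |y| ≤ 4.
  x = -2: f_y(-2, y) = -6*y**2 + 22*y - 16; vanishes at y ∈ {1}. (-2, 1): f_x = -31 ≠ 0.
  x = -1: f_y(-1, y) = -6*y**2 + 24*y - 23; no integer root y with |y| ≤ 4.
  x = 0: f_y(0, y) = -6*y**2 + 26*y - 28; vanishes at y ∈ {2}. (0, 2): f_x = 0, f = 0 — SINGULAR.
  x = 1: f_y(1, y) = -6*y**2 + 28*y - 31; no integer root y with |y| ≤ 4.
  x = 2: f_y(2, y) = -6*y**2 + 30*y - 32; no integer root y with |y| ≤ 4.
  x = 3: f_y(3, y) = -6*y**2 + 32*y - 31; no integer root y with |y| ≤ 4.
  x = 4: f_y(4, y) = -6*y**2 + 34*y - 28; vanishes at y ∈ {1}. (4, 1): f_x = -151 ≠ 0.
Only singular point on the grid: (0, 2).
Classify: substitute x = 0 + u, y = 2 + v and expand: f = -3*u**3 + u**2*v + u*v**2 - 2*v**3 + v**2.
No constant or linear terms (consistent with a singular point). Quadratic part: v**2. Cubic part: -3*u**3 + u**2*v + u*v**2 - 2*v**3.
The quadratic part v**2 is a perfect square, so there is a single (double) tangent line v = 0, i.e. y = 2. Restricting the cubic part to that line (v = 0) leaves -3*u**3 ≠ 0, so f is not divisible by v and the branch is v² ≈ 3*u**3 to lowest order — this is a cusp.
Classification: cusp.


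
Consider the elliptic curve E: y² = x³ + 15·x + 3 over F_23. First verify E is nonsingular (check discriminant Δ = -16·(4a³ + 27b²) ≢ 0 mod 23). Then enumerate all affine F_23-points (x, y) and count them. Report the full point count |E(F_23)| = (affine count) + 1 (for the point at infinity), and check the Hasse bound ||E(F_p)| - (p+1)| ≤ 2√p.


Affine points = {(0, 7), (0, 16), (2, 8), (2, 15), (3, 11), (3, 12), (4, 9), (4, 14), (9, 4), (9, 19), (10, 7), (10, 16), (11, 2), (11, 21), (12, 5), (12, 18), (13, 7), (13, 16), (14, 6), (14, 17), (20, 0)}; affine count = 21; |E(F_23)| = 22.

Discriminant check: Δ ∝ 4a³ + 27b² = 4·15³ + 27·3² = 4·3375 + 27·9 ≡ 12 (mod 23). Nonzero ⇒ E is nonsingular.
For each x ∈ F_23, compute rhs = x³ + 15·x + 3 mod 23, then count y ∈ F_23 with y² ≡ rhs.
  x = 0: rhs = 3, matching y values: 7, 16 (2 points).
  x = 1: rhs = 19, matching y values: none (0 points).
  x = 2: rhs = 18, matching y values: 8, 15 (2 points).
  x = 3: rhs = 6, matching y values: 11, 12 (2 points).
  x = 4: rhs = 12, matching y values: 9, 14 (2 points).
  x = 5: rhs = 19, matching y values: none (0 points).
  x = 6: rhs = 10, matching y values: none (0 points).
  x = 7: rhs = 14, matching y values: none (0 points).
  x = 8: rhs = 14, matching y values: none (0 points).
  x = 9: rhs = 16, matching y values: 4, 19 (2 points).
  x = 10: rhs = 3, matching y values: 7, 16 (2 points).
  x = 11: rhs = 4, matching y values: 2, 21 (2 points).
  x = 12: rhs = 2, matching y values: 5, 18 (2 points).
  x = 13: rhs = 3, matching y values: 7, 16 (2 points).
  x = 14: rhs = 13, matching y values: 6, 17 (2 points).
  x = 15: rhs = 15, matching y values: none (0 points).
  x = 16: rhs = 15, matching y values: none (0 points).
  x = 17: rhs = 19, matching y values: none (0 points).
  x = 18: rhs = 10, matching y values: none (0 points).
  x = 19: rhs = 17, matching y values: none (0 points).
  x = 20: rhs = 0, matching y values: 0 (1 points).
  x = 21: rhs = 11, matching y values: none (0 points).
  x = 22: rhs = 10, matching y values: none (0 points).
Total affine count: 21.
Full point count |E(F_23)| = 21 + 1 = 22.
Hasse bound: |22 − (23+1)| = |-2| = 2 ≤ 2√23 ≈ 9.5917 ✓.


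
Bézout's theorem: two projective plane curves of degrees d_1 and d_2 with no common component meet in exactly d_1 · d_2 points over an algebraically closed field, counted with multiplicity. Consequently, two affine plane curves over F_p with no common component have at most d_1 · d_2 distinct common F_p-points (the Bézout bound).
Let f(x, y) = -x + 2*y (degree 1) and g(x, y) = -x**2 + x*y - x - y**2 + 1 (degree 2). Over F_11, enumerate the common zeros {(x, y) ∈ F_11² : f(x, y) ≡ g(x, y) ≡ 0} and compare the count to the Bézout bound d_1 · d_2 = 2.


Common zeros: {(8, 4), (9, 10)}; count = 2; Bézout bound = 2.

deg(f) = 1, deg(g) = 2, so Bézout bound = 2.
Scan x ∈ F_11. For each x, list the y ∈ F_11 with f(x, y) ≡ 0 and those with g(x, y) ≡ 0 (mod 11); the common zeros in that column are the intersection.
  x = 0: f ≡ 0 at y ∈ {0}; g ≡ 0 at y ∈ {1, 10}; common: ∅.
  x = 1: f ≡ 0 at y ∈ {6}; g ≡ 0 at y ∈ ∅; common: ∅.
  x = 2: f ≡ 0 at y ∈ {1}; g ≡ 0 at y ∈ ∅; common: ∅.
  x = 3: f ≡ 0 at y ∈ {7}; g ≡ 0 at y ∈ {0, 3}; common: ∅.
  x = 4: f ≡ 0 at y ∈ {2}; g ≡ 0 at y ∈ ∅; common: ∅.
  x = 5: f ≡ 0 at y ∈ {8}; g ≡ 0 at y ∈ ∅; common: ∅.
  x = 6: f ≡ 0 at y ∈ {3}; g ≡ 0 at y ∈ {2, 4}; common: ∅.
  x = 7: f ≡ 0 at y ∈ {9}; g ≡ 0 at y ∈ {0, 7}; common: ∅.
  x = 8: f ≡ 0 at y ∈ {4}; g ≡ 0 at y ∈ {4}; common: {4}.
  x = 9: f ≡ 0 at y ∈ {10}; g ≡ 0 at y ∈ {10}; common: {10}.
  x = 10: f ≡ 0 at y ∈ {5}; g ≡ 0 at y ∈ {3, 7}; common: ∅.
Collecting: common zeros = {(8, 4), (9, 10)}, so the count is 2.
Comparison with the Bézout bound: 2 ≤ 2 = deg(f)·deg(g), as expected for curves with no common component (the bound is attained).


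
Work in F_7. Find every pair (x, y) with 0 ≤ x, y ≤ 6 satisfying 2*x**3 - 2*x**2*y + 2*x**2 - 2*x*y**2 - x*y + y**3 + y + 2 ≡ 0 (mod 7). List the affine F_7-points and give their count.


Affine F_7-points: {(0, 4), (0, 6), (2, 1), (2, 2), (3, 1), (4, 4), (5, 3), (6, 4)}; count = 8.

For each of the 49 pairs (x, y) ∈ F_7², evaluate f(x, y) mod 7. Record the zeros.
  x = 0: [0↦2, 1↦4, 2↦5, 3↦4, 4↦0, 5↦6, 6↦0]  zeros at y ∈ {4, 6}
  x = 1: [0↦6, 1↦3, 2↦2, 3↦2, 4↦2, 5↦1, 6↦5]  zeros at y ∈ ∅
  x = 2: [0↦5, 1↦0, 2↦0, 3↦4, 4↦4, 5↦6, 6↦2]  zeros at y ∈ {1, 2}
  x = 3: [0↦4, 1↦0, 2↦4, 3↦1, 4↦4, 5↦5, 6↦3]  zeros at y ∈ {1}
  x = 4: [0↦1, 1↦1, 2↦5, 3↦5, 4↦0, 5↦3, 6↦6]  zeros at y ∈ {4}
  x = 5: [0↦1, 1↦1, 2↦1, 3↦0, 4↦4, 5↦5, 6↦2]  zeros at y ∈ {3}
  x = 6: [0↦2, 1↦5, 2↦4, 3↦5, 4↦0, 5↦2, 6↦3]  zeros at y ∈ {4}
Collecting zeros: affine points = {(0, 4), (0, 6), (2, 1), (2, 2), (3, 1), (4, 4), (5, 3), (6, 4)}.
Total count |C(F_7)_aff| = 8.


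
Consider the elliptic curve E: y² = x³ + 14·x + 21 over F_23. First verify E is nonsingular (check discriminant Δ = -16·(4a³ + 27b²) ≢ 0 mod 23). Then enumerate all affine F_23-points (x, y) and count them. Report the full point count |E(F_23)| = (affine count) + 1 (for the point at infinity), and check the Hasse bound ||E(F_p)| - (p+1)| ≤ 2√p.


Affine points = {(1, 6), (1, 17), (4, 7), (4, 16), (5, 3), (5, 20), (7, 5), (7, 18), (8, 1), (8, 22), (9, 5), (9, 18), (12, 10), (12, 13), (13, 10), (13, 13), (15, 8), (15, 15), (19, 4), (19, 19), (21, 10), (21, 13), (22, 11), (22, 12)}; affine count = 24; |E(F_23)| = 25.

Discriminant check: Δ ∝ 4a³ + 27b² = 4·14³ + 27·21² = 4·2744 + 27·441 ≡ 21 (mod 23). Nonzero ⇒ E is nonsingular.
For each x ∈ F_23, compute rhs = x³ + 14·x + 21 mod 23, then count y ∈ F_23 with y² ≡ rhs.
  x = 0: rhs = 21, matching y values: none (0 points).
  x = 1: rhs = 13, matching y values: 6, 17 (2 points).
  x = 2: rhs = 11, matching y values: none (0 points).
  x = 3: rhs = 21, matching y values: none (0 points).
  x = 4: rhs = 3, matching y values: 7, 16 (2 points).
  x = 5: rhs = 9, matching y values: 3, 20 (2 points).
  x = 6: rhs = 22, matching y values: none (0 points).
  x = 7: rhs = 2, matching y values: 5, 18 (2 points).
  x = 8: rhs = 1, matching y values: 1, 22 (2 points).
  x = 9: rhs = 2, matching y values: 5, 18 (2 points).
  x = 10: rhs = 11, matching y values: none (0 points).
  x = 11: rhs = 11, matching y values: none (0 points).
  x = 12: rhs = 8, matching y values: 10, 13 (2 points).
  x = 13: rhs = 8, matching y values: 10, 13 (2 points).
  x = 14: rhs = 17, matching y values: none (0 points).
  x = 15: rhs = 18, matching y values: 8, 15 (2 points).
  x = 16: rhs = 17, matching y values: none (0 points).
  x = 17: rhs = 20, matching y values: none (0 points).
  x = 18: rhs = 10, matching y values: none (0 points).
  x = 19: rhs = 16, matching y values: 4, 19 (2 points).
  x = 20: rhs = 21, matching y values: none (0 points).
  x = 21: rhs = 8, matching y values: 10, 13 (2 points).
  x = 22: rhs = 6, matching y values: 11, 12 (2 points).
Total affine count: 24.
Full point count |E(F_23)| = 24 + 1 = 25.
Hasse bound: |25 − (23+1)| = |1| = 1 ≤ 2√23 ≈ 9.5917 ✓.


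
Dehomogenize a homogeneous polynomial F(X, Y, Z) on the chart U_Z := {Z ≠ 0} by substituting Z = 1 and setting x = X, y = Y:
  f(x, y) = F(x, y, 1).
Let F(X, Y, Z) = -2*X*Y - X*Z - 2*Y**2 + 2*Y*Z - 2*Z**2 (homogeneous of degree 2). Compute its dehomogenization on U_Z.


f(x, y) = -2*x*y - x - 2*y**2 + 2*y - 2

On U_Z we set Z = 1. Each monomial c·X^i·Y^j·Z^k in F becomes c·x^i·y^j·1^k = c·x^i·y^j.
Substituting Z = 1: F(X, Y, 1) = -2*x*y - x - 2*y**2 + 2*y - 2.
Note: deg(f) ≤ deg(F) = 2; strict inequality happens when F is divisible by Z (lost terms).


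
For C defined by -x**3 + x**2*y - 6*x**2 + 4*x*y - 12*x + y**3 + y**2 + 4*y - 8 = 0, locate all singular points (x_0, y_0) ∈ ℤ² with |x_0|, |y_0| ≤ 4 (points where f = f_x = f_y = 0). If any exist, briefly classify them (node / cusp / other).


Singular points: {(-2, 0)}; classification: cusp.

Compute partial derivatives:
  f_x = -3*x**2 + 2*x*y - 12*x + 4*y - 12.
  f_y = x**2 + 4*x + 3*y**2 + 2*y + 4.
Scan x_0 ∈ {−4, ..., 4}. For each x_0, f_y(x_0, y) is a polynomial in y; find its integer roots y ∈ {−4, ..., 4}, then test f_x and f at those candidates.
  x = -4: f_y(-4, y) = 3*y**2 + 2*y + 4; no integer root y with |y| ≤ 4.
  x = -3: f_y(-3, y) = 3*y**2 + 2*y + 1; no integer root y with |y| ≤ 4.
  x = -2: f_y(-2, y) = 3*y**2 + 2*y; vanishes at y ∈ {0}. (-2, 0): f_x = 0, f = 0 — SINGULAR.
  x = -1: f_y(-1, y) = 3*y**2 + 2*y + 1; no integer root y with |y| ≤ 4.
  x = 0: f_y(0, y) = 3*y**2 + 2*y + 4; no integer root y with |y| ≤ 4.
  x = 1: f_y(1, y) = 3*y**2 + 2*y + 9; no integer root y with |y| ≤ 4.
  x = 2: f_y(2, y) = 3*y**2 + 2*y + 16; no integer root y with |y| ≤ 4.
  x = 3: f_y(3, y) = 3*y**2 + 2*y + 25; no integer root y with |y| ≤ 4.
  x = 4: f_y(4, y) = 3*y**2 + 2*y + 36; no integer root y with |y| ≤ 4.
Only singular point on the grid: (-2, 0).
Classify: substitute x = -2 + u, y = 0 + v and expand: f = -u**3 + u**2*v + v**3 + v**2.
No constant or linear terms (consistent with a singular point). Quadratic part: v**2. Cubic part: -u**3 + u**2*v + v**3.
The quadratic part v**2 is a perfect square, so there is a single (double) tangent line v = 0, i.e. y = 0. Restricting the cubic part to that line (v = 0) leaves -u**3 ≠ 0, so f is not divisible by v and the branch is v² ≈ u**3 to lowest order — this is a cusp.
Classification: cusp.
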